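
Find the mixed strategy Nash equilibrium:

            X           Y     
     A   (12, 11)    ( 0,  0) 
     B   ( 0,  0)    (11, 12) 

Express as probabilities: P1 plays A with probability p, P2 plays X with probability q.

p = 0.5217, q = 0.4783

Work:
Find probabilities that make opponent indifferent:
P2 chooses q to make P1 indifferent between A and B
P1 chooses p to make P2 indifferent between X and Y
Mixed NE: P1 plays (A: 0.5217, B: 0.4783), P2 plays (X: 0.4783, Y: 0.5217)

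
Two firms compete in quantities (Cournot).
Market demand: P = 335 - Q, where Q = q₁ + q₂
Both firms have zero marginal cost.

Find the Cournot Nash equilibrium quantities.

q₁* = q₂* = 111.67; P* = 111.67

Work:
Profit: π_i = P·q_i = (a - q_i - q_j)·q_i
FOC: ∂π_i/∂q_i = a - 2q_i - q_j = 0
Reaction function: q_i = (335 - q_j)/2
Symmetry: q* = 335/3 = 111.67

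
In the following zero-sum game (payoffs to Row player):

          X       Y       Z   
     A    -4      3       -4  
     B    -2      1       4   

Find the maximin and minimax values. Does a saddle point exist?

Maximin = -2, Minimax = -2, Saddle: True

Work:
Row minimums: [-4, -2] → maximin = -2
Column maximums: [-2, 3, 4] → minimax = -2
Saddle point exists! Game value = -2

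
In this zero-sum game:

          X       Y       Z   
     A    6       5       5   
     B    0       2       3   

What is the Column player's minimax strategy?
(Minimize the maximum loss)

Column should play Y or Z (all achieve the minimum), value = 5

Work:
Column player minimizes Row's maximum payoff:
Column X: max payoff to Row = 6
Column Y: max payoff to Row = 5
Column Z: max payoff to Row = 5
Minimum is 5, achieved by columns Y, Z (tied).
Each of Y or Z is a minimax strategy.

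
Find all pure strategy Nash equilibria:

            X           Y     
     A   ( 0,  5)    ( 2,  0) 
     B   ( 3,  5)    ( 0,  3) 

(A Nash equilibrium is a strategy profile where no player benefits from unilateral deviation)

Nash equilibrium: (B, X)

Work:
Best responses:
  P1 vs X: payoffs [0, 3] → best response B (payoff 3)
  P1 vs Y: payoffs [2, 0] → best response A (payoff 2)
  P2 vs A: payoffs [5, 0] → best response X (payoff 5)
  P2 vs B: payoffs [5, 3] → best response X (payoff 5)
Mutual best responses: (B,X) → Nash equilibria.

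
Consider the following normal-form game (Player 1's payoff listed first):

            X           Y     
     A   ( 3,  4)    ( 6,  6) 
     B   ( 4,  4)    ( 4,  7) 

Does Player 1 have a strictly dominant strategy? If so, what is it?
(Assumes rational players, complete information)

No strictly dominant strategy exists for Player 1

Work:
A strategy strictly dominates another if it gives a strictly higher payoff against every opponent action. Compare each pair of P1's strategies column-by-column:
  A vs B: [3 vs 4, 6 vs 4] → A does not strictly dominate B (column X: 3 ≤ 4)
  B vs A: [4 vs 3, 4 vs 6] → B does not strictly dominate A (column Y: 4 ≤ 6)
No single strategy strictly dominates all others → no strictly dominant strategy.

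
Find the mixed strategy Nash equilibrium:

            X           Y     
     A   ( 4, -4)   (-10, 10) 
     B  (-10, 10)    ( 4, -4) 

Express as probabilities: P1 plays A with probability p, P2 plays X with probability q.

p = 0.5, q = 0.5

Work:
Find probabilities that make opponent indifferent:
P2 chooses q to make P1 indifferent between A and B
P1 chooses p to make P2 indifferent between X and Y
Mixed NE: P1 plays (A: 0.5, B: 0.5), P2 plays (X: 0.5, Y: 0.5)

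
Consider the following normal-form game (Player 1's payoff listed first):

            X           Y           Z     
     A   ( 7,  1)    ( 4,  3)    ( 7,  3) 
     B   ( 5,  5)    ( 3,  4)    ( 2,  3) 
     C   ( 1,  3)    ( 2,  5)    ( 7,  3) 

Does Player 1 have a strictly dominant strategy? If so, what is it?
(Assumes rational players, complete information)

No strictly dominant strategy exists for Player 1

Work:
A strategy strictly dominates another if it gives a strictly higher payoff against every opponent action. Compare each pair of P1's strategies column-by-column:
  A vs B: [7 vs 5, 4 vs 3, 7 vs 2] → A strictly dominates B
  A vs C: [7 vs 1, 4 vs 2, 7 vs 7] → A does not strictly dominate C (column Z: 7 ≤ 7)
  B vs A: [5 vs 7, 3 vs 4, 2 vs 7] → B does not strictly dominate A (column X: 5 ≤ 7)
  B vs C: [5 vs 1, 3 vs 2, 2 vs 7] → B does not strictly dominate C (column Z: 2 ≤ 7)
  C vs A: [1 vs 7, 2 vs 4, 7 vs 7] → C does not strictly dominate A (column X: 1 ≤ 7)
  C vs B: [1 vs 5, 2 vs 3, 7 vs 2] → C does not strictly dominate B (column X: 1 ≤ 5)
No single strategy strictly dominates all others → no strictly dominant strategy.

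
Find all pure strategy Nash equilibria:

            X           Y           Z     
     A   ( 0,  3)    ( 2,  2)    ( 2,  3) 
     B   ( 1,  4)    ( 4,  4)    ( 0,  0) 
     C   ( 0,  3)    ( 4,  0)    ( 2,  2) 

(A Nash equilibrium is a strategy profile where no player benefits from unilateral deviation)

Nash equilibrium: (A, Z), (B, X), (B, Y)

Work:
Best responses:
  P1 vs X: payoffs [0, 1, 0] → best response B (payoff 1)
  P1 vs Y: payoffs [2, 4, 4] → best response B/C (payoff 4)
  P1 vs Z: payoffs [2, 0, 2] → best response A/C (payoff 2)
  P2 vs A: payoffs [3, 2, 3] → best response X/Z (payoff 3)
  P2 vs B: payoffs [4, 4, 0] → best response X/Y (payoff 4)
  P2 vs C: payoffs [3, 0, 2] → best response X (payoff 3)
Mutual best responses: (A,Z), (B,X), (B,Y) → Nash equilibria.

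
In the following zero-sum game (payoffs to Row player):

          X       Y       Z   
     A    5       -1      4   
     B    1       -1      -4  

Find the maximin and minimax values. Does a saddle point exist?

Maximin = -1, Minimax = -1, Saddle: True

Work:
Row minimums: [-1, -4] → maximin = -1
Column maximums: [5, -1, 4] → minimax = -1
Saddle point exists! Game value = -1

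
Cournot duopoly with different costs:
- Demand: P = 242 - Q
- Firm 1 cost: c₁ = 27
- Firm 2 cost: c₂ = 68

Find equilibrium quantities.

q₁* = 85.33, q₂* = 44.33

Work:
Reaction: q₁ = (242 - 27 - q₂)/2
Reaction: q₂ = (242 - 68 - q₁)/2
Solve simultaneously:
q₁* = (242 - 2×27 + 68)/3 = 85.33
q₂* = (242 - 2×68 + 27)/3 = 44.33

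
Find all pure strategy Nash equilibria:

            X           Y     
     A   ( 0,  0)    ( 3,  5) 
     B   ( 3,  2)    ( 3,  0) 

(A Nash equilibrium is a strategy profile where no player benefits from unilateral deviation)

Nash equilibrium: (A, Y), (B, X)

Work:
Best responses:
  P1 vs X: payoffs [0, 3] → best response B (payoff 3)
  P1 vs Y: payoffs [3, 3] → best response A/B (payoff 3)
  P2 vs A: payoffs [0, 5] → best response Y (payoff 5)
  P2 vs B: payoffs [2, 0] → best response X (payoff 2)
Mutual best responses: (A,Y), (B,X) → Nash equilibria.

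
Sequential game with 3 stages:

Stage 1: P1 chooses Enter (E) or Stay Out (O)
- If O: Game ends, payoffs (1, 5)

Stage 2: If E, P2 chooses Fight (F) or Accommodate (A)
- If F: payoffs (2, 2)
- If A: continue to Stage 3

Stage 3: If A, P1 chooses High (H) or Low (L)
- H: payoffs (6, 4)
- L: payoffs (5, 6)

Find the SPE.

SPE: (E, A, H); Outcome (6, 4)

Work:
Stage 3: P1 chooses H (6 vs 5)
Stage 2: P2: F->2, A->4 (anticipating H). Choose A
Stage 1: P1: O->1, E->6 (anticipating A, H). Choose E
SPE path: E -> A -> H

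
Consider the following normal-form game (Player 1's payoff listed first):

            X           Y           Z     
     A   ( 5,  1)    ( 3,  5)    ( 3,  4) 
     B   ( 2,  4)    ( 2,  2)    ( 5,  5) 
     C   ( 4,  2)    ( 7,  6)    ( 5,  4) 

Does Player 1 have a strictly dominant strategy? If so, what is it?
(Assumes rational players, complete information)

No strictly dominant strategy exists for Player 1

Work:
A strategy strictly dominates another if it gives a strictly higher payoff against every opponent action. Compare each pair of P1's strategies column-by-column:
  A vs B: [5 vs 2, 3 vs 2, 3 vs 5] → A does not strictly dominate B (column Z: 3 ≤ 5)
  A vs C: [5 vs 4, 3 vs 7, 3 vs 5] → A does not strictly dominate C (column Y: 3 ≤ 7)
  B vs A: [2 vs 5, 2 vs 3, 5 vs 3] → B does not strictly dominate A (column X: 2 ≤ 5)
  B vs C: [2 vs 4, 2 vs 7, 5 vs 5] → B does not strictly dominate C (column X: 2 ≤ 4)
  C vs A: [4 vs 5, 7 vs 3, 5 vs 3] → C does not strictly dominate A (column X: 4 ≤ 5)
  C vs B: [4 vs 2, 7 vs 2, 5 vs 5] → C does not strictly dominate B (column Z: 5 ≤ 5)
No single strategy strictly dominates all others → no strictly dominant strategy.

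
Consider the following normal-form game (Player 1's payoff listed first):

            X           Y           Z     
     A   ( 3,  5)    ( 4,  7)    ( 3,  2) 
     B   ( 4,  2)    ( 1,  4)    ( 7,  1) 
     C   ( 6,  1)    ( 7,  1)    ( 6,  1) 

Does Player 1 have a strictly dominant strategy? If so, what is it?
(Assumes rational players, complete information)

No strictly dominant strategy exists for Player 1

Work:
A strategy strictly dominates another if it gives a strictly higher payoff against every opponent action. Compare each pair of P1's strategies column-by-column:
  A vs B: [3 vs 4, 4 vs 1, 3 vs 7] → A does not strictly dominate B (column X: 3 ≤ 4)
  A vs C: [3 vs 6, 4 vs 7, 3 vs 6] → A does not strictly dominate C (column X: 3 ≤ 6)
  B vs A: [4 vs 3, 1 vs 4, 7 vs 3] → B does not strictly dominate A (column Y: 1 ≤ 4)
  B vs C: [4 vs 6, 1 vs 7, 7 vs 6] → B does not strictly dominate C (column X: 4 ≤ 6)
  C vs A: [6 vs 3, 7 vs 4, 6 vs 3] → C strictly dominates A
  C vs B: [6 vs 4, 7 vs 1, 6 vs 7] → C does not strictly dominate B (column Z: 6 ≤ 7)
No single strategy strictly dominates all others → no strictly dominant strategy.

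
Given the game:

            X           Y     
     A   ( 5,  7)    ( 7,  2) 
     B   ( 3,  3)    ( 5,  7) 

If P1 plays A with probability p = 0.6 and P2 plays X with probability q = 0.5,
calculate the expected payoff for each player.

E[P1] = 5.2, E[P2] = 4.7

Work:
E[P1] = p·q·π₁(A,X) + p·(1-q)·π₁(A,Y) + (1-p)·q·π₁(B,X) + (1-p)·(1-q)·π₁(B,Y)
= 0.6·0.5·5 + 0.6·0.5·7 + 0.4·0.5·3 + 0.4·0.5·5
= 5.2

E[P2] = 4.7 (similar calculation)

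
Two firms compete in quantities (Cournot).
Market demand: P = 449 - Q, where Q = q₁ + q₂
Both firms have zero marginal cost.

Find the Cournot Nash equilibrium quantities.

q₁* = q₂* = 149.67; P* = 149.67

Work:
Profit: π_i = P·q_i = (a - q_i - q_j)·q_i
FOC: ∂π_i/∂q_i = a - 2q_i - q_j = 0
Reaction function: q_i = (449 - q_j)/2
Symmetry: q* = 449/3 = 149.67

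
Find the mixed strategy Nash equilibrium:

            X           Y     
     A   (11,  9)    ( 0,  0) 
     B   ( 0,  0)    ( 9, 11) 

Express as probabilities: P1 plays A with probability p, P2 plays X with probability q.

p = 0.55, q = 0.45

Work:
Find probabilities that make opponent indifferent:
P2 chooses q to make P1 indifferent between A and B
P1 chooses p to make P2 indifferent between X and Y
Mixed NE: P1 plays (A: 0.55, B: 0.45), P2 plays (X: 0.45, Y: 0.55)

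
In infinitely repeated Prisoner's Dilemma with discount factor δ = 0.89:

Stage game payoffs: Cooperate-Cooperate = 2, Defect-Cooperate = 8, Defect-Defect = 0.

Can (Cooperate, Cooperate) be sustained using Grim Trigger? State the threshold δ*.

δ* = 0.75; since δ = 0.89 ≥ 0.75, cooperation can be sustained

Work:
For Grim Trigger:
Cooperate forever: 2/(1-δ)
Defect then punished: 8 + 0·δ/(1-δ)
Need: 2/(1-δ) ≥ 8 + 0·δ/(1-δ)
Solving: δ ≥ (T-R)/(T-P) = (8-2)/(8-0) = 0.75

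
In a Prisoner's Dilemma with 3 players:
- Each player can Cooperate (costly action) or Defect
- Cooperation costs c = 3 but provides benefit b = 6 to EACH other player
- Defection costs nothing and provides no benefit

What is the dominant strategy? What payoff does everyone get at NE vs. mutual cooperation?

Dominant: Defect; NE payoff = 0; Coop payoff = 9

Work:
Defect dominates (saves cost c = 3, benefit to others is external)
NE: All defect → everyone gets 0
If all cooperate: each receives (2)×6 - 3 = 9
Social dilemma: 9 > 0 but NE gives 0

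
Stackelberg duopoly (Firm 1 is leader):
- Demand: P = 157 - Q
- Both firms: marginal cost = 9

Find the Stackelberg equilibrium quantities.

q₁* (leader) = 74.0, q₂* (follower) = 37.0

Work:
Follower's reaction: q₂ = (a - c - q₁)/2
Leader substitutes: π₁ = q₁·(a - q₁ - (a-c-q₁)/2 - c)
FOC: q₁* = (157 - 9)/2 = 74.00
Then: q₂* = (157 - 9 - 74.0)/2 = 37.00
Leader has first-mover advantage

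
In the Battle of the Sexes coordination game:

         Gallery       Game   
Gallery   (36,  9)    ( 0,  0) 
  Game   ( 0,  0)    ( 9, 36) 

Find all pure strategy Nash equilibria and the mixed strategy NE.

Pure NE: (Gallery, Gallery) and (Game, Game); Mixed NE: p = 0.8, q = 0.2

Work:
Check pure NE:
(Gallery, Gallery): (36, 9) - no unilateral deviation beneficial
(Game, Game): (9, 36) - no unilateral deviation beneficial
Mixed NE: P1 plays Gallery with p = 0.8, P2 plays Gallery with q = 0.2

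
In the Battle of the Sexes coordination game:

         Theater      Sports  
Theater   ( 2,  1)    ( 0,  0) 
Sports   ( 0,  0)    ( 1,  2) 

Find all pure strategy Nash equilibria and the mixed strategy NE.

Pure NE: (Theater, Theater) and (Sports, Sports); Mixed NE: p = 0.6667, q = 0.3333

Work:
Check pure NE:
(Theater, Theater): (2, 1) - no unilateral deviation beneficial
(Sports, Sports): (1, 2) - no unilateral deviation beneficial
Mixed NE: P1 plays Theater with p = 0.6667, P2 plays Theater with q = 0.3333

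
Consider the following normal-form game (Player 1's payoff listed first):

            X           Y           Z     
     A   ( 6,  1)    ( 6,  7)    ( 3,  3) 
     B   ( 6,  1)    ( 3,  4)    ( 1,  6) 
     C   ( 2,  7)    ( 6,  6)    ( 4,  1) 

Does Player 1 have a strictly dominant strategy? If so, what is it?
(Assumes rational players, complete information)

No strictly dominant strategy exists for Player 1

Work:
A strategy strictly dominates another if it gives a strictly higher payoff against every opponent action. Compare each pair of P1's strategies column-by-column:
  A vs B: [6 vs 6, 6 vs 3, 3 vs 1] → A does not strictly dominate B (column X: 6 ≤ 6)
  A vs C: [6 vs 2, 6 vs 6, 3 vs 4] → A does not strictly dominate C (column Y: 6 ≤ 6)
  B vs A: [6 vs 6, 3 vs 6, 1 vs 3] → B does not strictly dominate A (column X: 6 ≤ 6)
  B vs C: [6 vs 2, 3 vs 6, 1 vs 4] → B does not strictly dominate C (column Y: 3 ≤ 6)
  C vs A: [2 vs 6, 6 vs 6, 4 vs 3] → C does not strictly dominate A (column X: 2 ≤ 6)
  C vs B: [2 vs 6, 6 vs 3, 4 vs 1] → C does not strictly dominate B (column X: 2 ≤ 6)
No single strategy strictly dominates all others → no strictly dominant strategy.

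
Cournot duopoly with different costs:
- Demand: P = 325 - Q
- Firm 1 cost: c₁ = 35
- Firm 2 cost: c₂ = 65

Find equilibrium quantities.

q₁* = 106.67, q₂* = 76.67

Work:
Reaction: q₁ = (325 - 35 - q₂)/2
Reaction: q₂ = (325 - 65 - q₁)/2
Solve simultaneously:
q₁* = (325 - 2×35 + 65)/3 = 106.67
q₂* = (325 - 2×65 + 35)/3 = 76.67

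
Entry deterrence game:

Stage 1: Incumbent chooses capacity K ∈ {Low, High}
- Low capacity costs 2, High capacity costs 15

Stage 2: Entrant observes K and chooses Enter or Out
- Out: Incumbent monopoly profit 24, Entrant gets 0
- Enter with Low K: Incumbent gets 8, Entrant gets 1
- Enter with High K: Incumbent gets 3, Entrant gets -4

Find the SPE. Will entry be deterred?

SPE: (High, Enter|Low, Out|High); Entry deterred. Incumbent net profit = 9

Work:
After Low K: Entrant enters (1 > 0)
After High K: Entrant stays out (-4 < 0)
Incumbent: Low → 8−2=6, High → 24−15=9
Incumbent chooses High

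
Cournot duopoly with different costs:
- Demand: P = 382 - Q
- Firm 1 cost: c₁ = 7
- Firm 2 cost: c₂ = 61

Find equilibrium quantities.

q₁* = 143.0, q₂* = 89.0

Work:
Reaction: q₁ = (382 - 7 - q₂)/2
Reaction: q₂ = (382 - 61 - q₁)/2
Solve simultaneously:
q₁* = (382 - 2×7 + 61)/3 = 143.0
q₂* = (382 - 2×61 + 7)/3 = 89.0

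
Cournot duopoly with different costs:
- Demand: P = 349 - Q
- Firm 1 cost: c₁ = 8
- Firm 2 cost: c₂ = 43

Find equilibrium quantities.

q₁* = 125.33, q₂* = 90.33

Work:
Reaction: q₁ = (349 - 8 - q₂)/2
Reaction: q₂ = (349 - 43 - q₁)/2
Solve simultaneously:
q₁* = (349 - 2×8 + 43)/3 = 125.33
q₂* = (349 - 2×43 + 8)/3 = 90.33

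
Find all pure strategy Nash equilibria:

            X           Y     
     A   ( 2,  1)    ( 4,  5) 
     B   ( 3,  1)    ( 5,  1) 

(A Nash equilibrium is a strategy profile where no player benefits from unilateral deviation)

Nash equilibrium: (B, X), (B, Y)

Work:
Best responses:
  P1 vs X: payoffs [2, 3] → best response B (payoff 3)
  P1 vs Y: payoffs [4, 5] → best response B (payoff 5)
  P2 vs A: payoffs [1, 5] → best response Y (payoff 5)
  P2 vs B: payoffs [1, 1] → best response X/Y (payoff 1)
Mutual best responses: (B,X), (B,Y) → Nash equilibria.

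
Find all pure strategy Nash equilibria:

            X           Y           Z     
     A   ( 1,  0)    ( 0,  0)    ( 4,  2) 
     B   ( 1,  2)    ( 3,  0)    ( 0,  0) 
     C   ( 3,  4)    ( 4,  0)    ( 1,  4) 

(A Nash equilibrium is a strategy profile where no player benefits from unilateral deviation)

Nash equilibrium: (A, Z), (C, X)

Work:
Best responses:
  P1 vs X: payoffs [1, 1, 3] → best response C (payoff 3)
  P1 vs Y: payoffs [0, 3, 4] → best response C (payoff 4)
  P1 vs Z: payoffs [4, 0, 1] → best response A (payoff 4)
  P2 vs A: payoffs [0, 0, 2] → best response Z (payoff 2)
  P2 vs B: payoffs [2, 0, 0] → best response X (payoff 2)
  P2 vs C: payoffs [4, 0, 4] → best response X/Z (payoff 4)
Mutual best responses: (A,Z), (C,X) → Nash equilibria.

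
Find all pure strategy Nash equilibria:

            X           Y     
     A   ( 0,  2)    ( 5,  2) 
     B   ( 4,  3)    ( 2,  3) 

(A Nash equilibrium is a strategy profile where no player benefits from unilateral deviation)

Nash equilibrium: (A, Y), (B, X)

Work:
Best responses:
  P1 vs X: payoffs [0, 4] → best response B (payoff 4)
  P1 vs Y: payoffs [5, 2] → best response A (payoff 5)
  P2 vs A: payoffs [2, 2] → best response X/Y (payoff 2)
  P2 vs B: payoffs [3, 3] → best response X/Y (payoff 3)
Mutual best responses: (A,Y), (B,X) → Nash equilibria.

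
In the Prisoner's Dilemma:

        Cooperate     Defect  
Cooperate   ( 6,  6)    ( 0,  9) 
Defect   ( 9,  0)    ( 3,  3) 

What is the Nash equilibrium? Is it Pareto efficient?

(Defect, Defect) is NE; not Pareto efficient

Work:
Defect dominates Cooperate for both players:
If P2 cooperates: Defect (9) > Cooperate (6)
If P2 defects: Defect (3) > Cooperate (0)
NE: (Defect, Defect) with payoff (3, 3)
But (Cooperate, Cooperate) = (6, 6) Pareto dominates (3, 3)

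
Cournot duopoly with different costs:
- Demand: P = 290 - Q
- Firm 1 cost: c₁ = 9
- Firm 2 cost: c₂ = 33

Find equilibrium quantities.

q₁* = 101.67, q₂* = 77.67

Work:
Reaction: q₁ = (290 - 9 - q₂)/2
Reaction: q₂ = (290 - 33 - q₁)/2
Solve simultaneously:
q₁* = (290 - 2×9 + 33)/3 = 101.67
q₂* = (290 - 2×33 + 9)/3 = 77.67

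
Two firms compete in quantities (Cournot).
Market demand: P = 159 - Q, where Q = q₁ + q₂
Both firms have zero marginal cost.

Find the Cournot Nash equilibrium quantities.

q₁* = q₂* = 53.0; P* = 53.0

Work:
Profit: π_i = P·q_i = (a - q_i - q_j)·q_i
FOC: ∂π_i/∂q_i = a - 2q_i - q_j = 0
Reaction function: q_i = (159 - q_j)/2
Symmetry: q* = 159/3 = 53.0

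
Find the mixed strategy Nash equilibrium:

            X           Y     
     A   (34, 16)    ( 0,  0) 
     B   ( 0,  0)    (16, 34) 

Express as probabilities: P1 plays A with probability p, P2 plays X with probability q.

p = 0.68, q = 0.32

Work:
Find probabilities that make opponent indifferent:
P2 chooses q to make P1 indifferent between A and B
P1 chooses p to make P2 indifferent between X and Y
Mixed NE: P1 plays (A: 0.68, B: 0.32), P2 plays (X: 0.32, Y: 0.68)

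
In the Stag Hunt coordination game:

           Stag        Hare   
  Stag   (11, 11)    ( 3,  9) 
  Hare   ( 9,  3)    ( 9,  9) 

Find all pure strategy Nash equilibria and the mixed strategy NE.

Pure NE: (Stag, Stag) and (Hare, Hare); Mixed NE: p = 0.75, q = 0.75

Work:
Check pure NE:
(Stag, Stag): (11, 11) - no unilateral deviation beneficial
(Hare, Hare): (9, 9) - no unilateral deviation beneficial
Mixed NE: P1 plays Stag with p = 0.75, P2 plays Stag with q = 0.75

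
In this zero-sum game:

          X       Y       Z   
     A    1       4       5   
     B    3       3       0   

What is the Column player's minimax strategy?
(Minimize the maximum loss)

Column should play X, value = 3

Work:
Column player minimizes Row's maximum payoff:
Column X: max payoff to Row = 3
Column Y: max payoff to Row = 4
Column Z: max payoff to Row = 5
Minimum is 3, achieved by column X.
Minimax strategy: X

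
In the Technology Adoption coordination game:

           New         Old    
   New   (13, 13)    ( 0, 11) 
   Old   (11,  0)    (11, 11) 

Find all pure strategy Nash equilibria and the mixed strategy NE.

Pure NE: (New, New) and (Old, Old); Mixed NE: p = 0.8462, q = 0.8462

Work:
Check pure NE:
(New, New): (13, 13) - no unilateral deviation beneficial
(Old, Old): (11, 11) - no unilateral deviation beneficial
Mixed NE: P1 plays New with p = 0.8462, P2 plays New with q = 0.8462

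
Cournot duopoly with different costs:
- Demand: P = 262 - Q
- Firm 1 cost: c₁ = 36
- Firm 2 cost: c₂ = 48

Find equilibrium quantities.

q₁* = 79.33, q₂* = 67.33

Work:
Reaction: q₁ = (262 - 36 - q₂)/2
Reaction: q₂ = (262 - 48 - q₁)/2
Solve simultaneously:
q₁* = (262 - 2×36 + 48)/3 = 79.33
q₂* = (262 - 2×48 + 36)/3 = 67.33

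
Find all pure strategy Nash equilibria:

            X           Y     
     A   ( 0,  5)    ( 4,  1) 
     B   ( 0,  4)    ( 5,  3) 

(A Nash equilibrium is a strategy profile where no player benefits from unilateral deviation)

Nash equilibrium: (A, X), (B, X)

Work:
Best responses:
  P1 vs X: payoffs [0, 0] → best response A/B (payoff 0)
  P1 vs Y: payoffs [4, 5] → best response B (payoff 5)
  P2 vs A: payoffs [5, 1] → best response X (payoff 5)
  P2 vs B: payoffs [4, 3] → best response X (payoff 4)
Mutual best responses: (A,X), (B,X) → Nash equilibria.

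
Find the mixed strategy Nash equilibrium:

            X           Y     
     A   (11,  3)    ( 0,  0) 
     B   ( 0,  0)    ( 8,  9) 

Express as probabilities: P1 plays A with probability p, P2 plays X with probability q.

p = 0.75, q = 0.4211

Work:
Find probabilities that make opponent indifferent:
P2 chooses q to make P1 indifferent between A and B
P1 chooses p to make P2 indifferent between X and Y
Mixed NE: P1 plays (A: 0.75, B: 0.25), P2 plays (X: 0.4211, Y: 0.5789)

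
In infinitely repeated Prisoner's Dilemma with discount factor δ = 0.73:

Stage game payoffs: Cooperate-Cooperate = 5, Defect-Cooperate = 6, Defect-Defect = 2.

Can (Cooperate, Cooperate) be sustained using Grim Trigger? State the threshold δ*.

δ* = 0.25; since δ = 0.73 ≥ 0.25, cooperation can be sustained

Work:
For Grim Trigger:
Cooperate forever: 5/(1-δ)
Defect then punished: 6 + 2·δ/(1-δ)
Need: 5/(1-δ) ≥ 6 + 2·δ/(1-δ)
Solving: δ ≥ (T-R)/(T-P) = (6-5)/(6-2) = 0.25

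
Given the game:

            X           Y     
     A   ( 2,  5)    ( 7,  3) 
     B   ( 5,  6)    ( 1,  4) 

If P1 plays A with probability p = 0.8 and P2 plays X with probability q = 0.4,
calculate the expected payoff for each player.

E[P1] = 4.52, E[P2] = 4.0

Work:
E[P1] = p·q·π₁(A,X) + p·(1-q)·π₁(A,Y) + (1-p)·q·π₁(B,X) + (1-p)·(1-q)·π₁(B,Y)
= 0.8·0.4·2 + 0.8·0.6·7 + 0.2·0.4·5 + 0.2·0.6·1
= 4.52

E[P2] = 4.0 (similar calculation)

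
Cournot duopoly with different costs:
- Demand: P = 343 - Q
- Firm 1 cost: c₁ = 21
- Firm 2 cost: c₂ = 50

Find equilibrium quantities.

q₁* = 117.0, q₂* = 88.0

Work:
Reaction: q₁ = (343 - 21 - q₂)/2
Reaction: q₂ = (343 - 50 - q₁)/2
Solve simultaneously:
q₁* = (343 - 2×21 + 50)/3 = 117.0
q₂* = (343 - 2×50 + 21)/3 = 88.0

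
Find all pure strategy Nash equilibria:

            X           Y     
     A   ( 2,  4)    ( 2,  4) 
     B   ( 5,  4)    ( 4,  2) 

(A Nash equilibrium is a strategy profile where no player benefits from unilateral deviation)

Nash equilibrium: (B, X)

Work:
Best responses:
  P1 vs X: payoffs [2, 5] → best response B (payoff 5)
  P1 vs Y: payoffs [2, 4] → best response B (payoff 4)
  P2 vs A: payoffs [4, 4] → best response X/Y (payoff 4)
  P2 vs B: payoffs [4, 2] → best response X (payoff 4)
Mutual best responses: (B,X) → Nash equilibria.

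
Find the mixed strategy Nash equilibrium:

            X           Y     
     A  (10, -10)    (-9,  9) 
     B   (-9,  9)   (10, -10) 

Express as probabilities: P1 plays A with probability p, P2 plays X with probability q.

p = 0.5, q = 0.5

Work:
Find probabilities that make opponent indifferent:
P2 chooses q to make P1 indifferent between A and B
P1 chooses p to make P2 indifferent between X and Y
Mixed NE: P1 plays (A: 0.5, B: 0.5), P2 plays (X: 0.5, Y: 0.5)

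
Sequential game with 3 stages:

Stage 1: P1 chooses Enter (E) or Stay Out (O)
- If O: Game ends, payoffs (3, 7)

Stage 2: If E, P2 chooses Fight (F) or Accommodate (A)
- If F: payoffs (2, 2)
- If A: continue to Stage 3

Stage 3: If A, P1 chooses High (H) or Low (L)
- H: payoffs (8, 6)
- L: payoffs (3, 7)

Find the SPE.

SPE: (E, A, H); Outcome (8, 6)

Work:
Stage 3: P1 chooses H (8 vs 3)
Stage 2: P2: F->2, A->6 (anticipating H). Choose A
Stage 1: P1: O->3, E->8 (anticipating A, H). Choose E
SPE path: E -> A -> H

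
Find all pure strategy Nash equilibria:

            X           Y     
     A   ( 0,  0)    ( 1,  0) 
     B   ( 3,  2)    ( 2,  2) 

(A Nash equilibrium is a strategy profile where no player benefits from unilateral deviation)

Nash equilibrium: (B, X), (B, Y)

Work:
Best responses:
  P1 vs X: payoffs [0, 3] → best response B (payoff 3)
  P1 vs Y: payoffs [1, 2] → best response B (payoff 2)
  P2 vs A: payoffs [0, 0] → best response X/Y (payoff 0)
  P2 vs B: payoffs [2, 2] → best response X/Y (payoff 2)
Mutual best responses: (B,X), (B,Y) → Nash equilibria.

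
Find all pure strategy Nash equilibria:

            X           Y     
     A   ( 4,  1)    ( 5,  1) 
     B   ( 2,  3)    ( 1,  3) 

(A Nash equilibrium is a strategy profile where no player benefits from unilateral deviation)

Nash equilibrium: (A, X), (A, Y)

Work:
Best responses:
  P1 vs X: payoffs [4, 2] → best response A (payoff 4)
  P1 vs Y: payoffs [5, 1] → best response A (payoff 5)
  P2 vs A: payoffs [1, 1] → best response X/Y (payoff 1)
  P2 vs B: payoffs [3, 3] → best response X/Y (payoff 3)
Mutual best responses: (A,X), (A,Y) → Nash equilibria.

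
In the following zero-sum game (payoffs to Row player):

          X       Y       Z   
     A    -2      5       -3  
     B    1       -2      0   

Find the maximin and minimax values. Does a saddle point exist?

Maximin = -2, Minimax = 0, Saddle: False

Work:
Row minimums: [-3, -2] → maximin = -2
Column maximums: [1, 5, 0] → minimax = 0
No saddle point (maximin ≠ minimax). Mixed strategy needed.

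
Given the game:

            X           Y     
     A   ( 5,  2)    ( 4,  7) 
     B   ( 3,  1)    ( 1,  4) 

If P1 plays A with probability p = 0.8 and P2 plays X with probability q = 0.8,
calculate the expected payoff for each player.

E[P1] = 4.36, E[P2] = 2.72

Work:
E[P1] = p·q·π₁(A,X) + p·(1-q)·π₁(A,Y) + (1-p)·q·π₁(B,X) + (1-p)·(1-q)·π₁(B,Y)
= 0.8·0.8·5 + 0.8·0.2·4 + 0.2·0.8·3 + 0.2·0.2·1
= 4.36

E[P2] = 2.72 (similar calculation)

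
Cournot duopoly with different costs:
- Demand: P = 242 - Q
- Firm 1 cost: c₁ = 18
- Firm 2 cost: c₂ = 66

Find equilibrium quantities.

q₁* = 90.67, q₂* = 42.67

Work:
Reaction: q₁ = (242 - 18 - q₂)/2
Reaction: q₂ = (242 - 66 - q₁)/2
Solve simultaneously:
q₁* = (242 - 2×18 + 66)/3 = 90.67
q₂* = (242 - 2×66 + 18)/3 = 42.67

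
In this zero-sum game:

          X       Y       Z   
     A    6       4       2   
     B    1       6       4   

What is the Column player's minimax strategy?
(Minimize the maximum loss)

Column should play Z, value = 4

Work:
Column player minimizes Row's maximum payoff:
Column X: max payoff to Row = 6
Column Y: max payoff to Row = 6
Column Z: max payoff to Row = 4
Minimum is 4, achieved by column Z.
Minimax strategy: Z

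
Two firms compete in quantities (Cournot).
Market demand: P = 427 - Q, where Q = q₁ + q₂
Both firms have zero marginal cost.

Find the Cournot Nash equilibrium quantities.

q₁* = q₂* = 142.33; P* = 142.33

Work:
Profit: π_i = P·q_i = (a - q_i - q_j)·q_i
FOC: ∂π_i/∂q_i = a - 2q_i - q_j = 0
Reaction function: q_i = (427 - q_j)/2
Symmetry: q* = 427/3 = 142.33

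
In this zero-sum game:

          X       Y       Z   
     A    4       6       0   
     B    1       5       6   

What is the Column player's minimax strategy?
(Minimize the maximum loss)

Column should play X, value = 4

Work:
Column player minimizes Row's maximum payoff:
Column X: max payoff to Row = 4
Column Y: max payoff to Row = 6
Column Z: max payoff to Row = 6
Minimum is 4, achieved by column X.
Minimax strategy: X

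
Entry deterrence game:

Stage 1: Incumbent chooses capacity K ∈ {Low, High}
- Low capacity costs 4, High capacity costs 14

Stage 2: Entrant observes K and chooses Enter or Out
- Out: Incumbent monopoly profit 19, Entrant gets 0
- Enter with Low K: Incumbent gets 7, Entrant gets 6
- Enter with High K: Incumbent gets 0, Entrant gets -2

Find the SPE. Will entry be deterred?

SPE: (High, Enter|Low, Out|High); Entry deterred. Incumbent net profit = 5

Work:
After Low K: Entrant enters (6 > 0)
After High K: Entrant stays out (-2 < 0)
Incumbent: Low → 7−4=3, High → 19−14=5
Incumbent chooses High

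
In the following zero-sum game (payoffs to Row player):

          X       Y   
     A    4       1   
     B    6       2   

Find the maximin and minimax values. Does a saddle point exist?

Maximin = 2, Minimax = 2, Saddle: True

Work:
Row minimums: [1, 2] → maximin = 2
Column maximums: [6, 2] → minimax = 2
Saddle point exists! Game value = 2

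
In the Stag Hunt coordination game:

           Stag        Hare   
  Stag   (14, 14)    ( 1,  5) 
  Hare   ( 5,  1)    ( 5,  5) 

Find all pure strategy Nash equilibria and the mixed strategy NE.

Pure NE: (Stag, Stag) and (Hare, Hare); Mixed NE: p = 0.3077, q = 0.3077

Work:
Check pure NE:
(Stag, Stag): (14, 14) - no unilateral deviation beneficial
(Hare, Hare): (5, 5) - no unilateral deviation beneficial
Mixed NE: P1 plays Stag with p = 0.3077, P2 plays Stag with q = 0.3077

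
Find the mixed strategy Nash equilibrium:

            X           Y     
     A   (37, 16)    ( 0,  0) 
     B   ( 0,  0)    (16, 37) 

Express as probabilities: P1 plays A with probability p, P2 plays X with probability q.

p = 0.6981, q = 0.3019

Work:
Find probabilities that make opponent indifferent:
P2 chooses q to make P1 indifferent between A and B
P1 chooses p to make P2 indifferent between X and Y
Mixed NE: P1 plays (A: 0.6981, B: 0.3019), P2 plays (X: 0.3019, Y: 0.6981)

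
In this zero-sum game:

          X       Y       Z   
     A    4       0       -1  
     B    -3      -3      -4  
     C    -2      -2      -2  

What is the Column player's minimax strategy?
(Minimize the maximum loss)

Column should play Z, value = -1

Work:
Column player minimizes Row's maximum payoff:
Column X: max payoff to Row = 4
Column Y: max payoff to Row = 0
Column Z: max payoff to Row = -1
Minimum is -1, achieved by column Z.
Minimax strategy: Z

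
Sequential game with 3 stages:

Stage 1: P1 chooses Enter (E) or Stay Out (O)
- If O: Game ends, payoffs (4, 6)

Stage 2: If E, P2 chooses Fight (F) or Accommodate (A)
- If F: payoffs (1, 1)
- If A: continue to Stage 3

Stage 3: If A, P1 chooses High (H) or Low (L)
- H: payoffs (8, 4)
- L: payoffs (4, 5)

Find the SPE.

SPE: (E, A, H); Outcome (8, 4)

Work:
Stage 3: P1 chooses H (8 vs 4)
Stage 2: P2: F->1, A->4 (anticipating H). Choose A
Stage 1: P1: O->4, E->8 (anticipating A, H). Choose E
SPE path: E -> A -> H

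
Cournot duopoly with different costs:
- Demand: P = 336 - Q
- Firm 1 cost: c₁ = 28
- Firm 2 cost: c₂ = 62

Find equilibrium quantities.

q₁* = 114.0, q₂* = 80.0

Work:
Reaction: q₁ = (336 - 28 - q₂)/2
Reaction: q₂ = (336 - 62 - q₁)/2
Solve simultaneously:
q₁* = (336 - 2×28 + 62)/3 = 114.0
q₂* = (336 - 2×62 + 28)/3 = 80.0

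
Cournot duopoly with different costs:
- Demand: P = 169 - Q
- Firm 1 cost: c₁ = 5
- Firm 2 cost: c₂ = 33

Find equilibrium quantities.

q₁* = 64.0, q₂* = 36.0

Work:
Reaction: q₁ = (169 - 5 - q₂)/2
Reaction: q₂ = (169 - 33 - q₁)/2
Solve simultaneously:
q₁* = (169 - 2×5 + 33)/3 = 64.0
q₂* = (169 - 2×33 + 5)/3 = 36.0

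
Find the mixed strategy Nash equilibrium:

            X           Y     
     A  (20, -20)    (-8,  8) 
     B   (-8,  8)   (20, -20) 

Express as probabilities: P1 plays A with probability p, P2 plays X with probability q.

p = 0.5, q = 0.5

Work:
Find probabilities that make opponent indifferent:
P2 chooses q to make P1 indifferent between A and B
P1 chooses p to make P2 indifferent between X and Y
Mixed NE: P1 plays (A: 0.5, B: 0.5), P2 plays (X: 0.5, Y: 0.5)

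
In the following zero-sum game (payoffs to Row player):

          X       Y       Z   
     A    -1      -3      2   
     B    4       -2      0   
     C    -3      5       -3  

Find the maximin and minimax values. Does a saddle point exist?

Maximin = -2, Minimax = 2, Saddle: False

Work:
Row minimums: [-3, -2, -3] → maximin = -2
Column maximums: [4, 5, 2] → minimax = 2
No saddle point (maximin ≠ minimax). Mixed strategy needed.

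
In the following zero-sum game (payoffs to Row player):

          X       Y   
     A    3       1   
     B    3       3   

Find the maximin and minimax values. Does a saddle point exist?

Maximin = 3, Minimax = 3, Saddle: True

Work:
Row minimums: [1, 3] → maximin = 3
Column maximums: [3, 3] → minimax = 3
Saddle point exists! Game value = 3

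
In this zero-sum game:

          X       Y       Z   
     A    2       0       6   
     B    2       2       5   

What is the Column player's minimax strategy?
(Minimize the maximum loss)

Column should play X or Y (all achieve the minimum), value = 2

Work:
Column player minimizes Row's maximum payoff:
Column X: max payoff to Row = 2
Column Y: max payoff to Row = 2
Column Z: max payoff to Row = 6
Minimum is 2, achieved by columns X, Y (tied).
Each of X or Y is a minimax strategy.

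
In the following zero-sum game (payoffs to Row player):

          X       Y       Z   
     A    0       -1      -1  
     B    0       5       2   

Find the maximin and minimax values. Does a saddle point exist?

Maximin = 0, Minimax = 0, Saddle: True

Work:
Row minimums: [-1, 0] → maximin = 0
Column maximums: [0, 5, 2] → minimax = 0
Saddle point exists! Game value = 0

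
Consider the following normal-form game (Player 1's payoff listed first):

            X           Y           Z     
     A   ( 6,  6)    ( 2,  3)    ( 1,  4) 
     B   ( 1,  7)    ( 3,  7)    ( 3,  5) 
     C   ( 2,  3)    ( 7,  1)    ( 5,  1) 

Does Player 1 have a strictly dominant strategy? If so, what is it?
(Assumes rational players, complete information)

No strictly dominant strategy exists for Player 1

Work:
A strategy strictly dominates another if it gives a strictly higher payoff against every opponent action. Compare each pair of P1's strategies column-by-column:
  A vs B: [6 vs 1, 2 vs 3, 1 vs 3] → A does not strictly dominate B (column Y: 2 ≤ 3)
  A vs C: [6 vs 2, 2 vs 7, 1 vs 5] → A does not strictly dominate C (column Y: 2 ≤ 7)
  B vs A: [1 vs 6, 3 vs 2, 3 vs 1] → B does not strictly dominate A (column X: 1 ≤ 6)
  B vs C: [1 vs 2, 3 vs 7, 3 vs 5] → B does not strictly dominate C (column X: 1 ≤ 2)
  C vs A: [2 vs 6, 7 vs 2, 5 vs 1] → C does not strictly dominate A (column X: 2 ≤ 6)
  C vs B: [2 vs 1, 7 vs 3, 5 vs 3] → C strictly dominates B
No single strategy strictly dominates all others → no strictly dominant strategy.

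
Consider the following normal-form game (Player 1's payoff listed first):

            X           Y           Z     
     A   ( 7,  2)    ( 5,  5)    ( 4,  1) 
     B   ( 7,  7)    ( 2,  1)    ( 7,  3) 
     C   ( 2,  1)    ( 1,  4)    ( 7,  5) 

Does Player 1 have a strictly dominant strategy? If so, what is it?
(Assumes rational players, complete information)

No strictly dominant strategy exists for Player 1

Work:
A strategy strictly dominates another if it gives a strictly higher payoff against every opponent action. Compare each pair of P1's strategies column-by-column:
  A vs B: [7 vs 7, 5 vs 2, 4 vs 7] → A does not strictly dominate B (column X: 7 ≤ 7)
  A vs C: [7 vs 2, 5 vs 1, 4 vs 7] → A does not strictly dominate C (column Z: 4 ≤ 7)
  B vs A: [7 vs 7, 2 vs 5, 7 vs 4] → B does not strictly dominate A (column X: 7 ≤ 7)
  B vs C: [7 vs 2, 2 vs 1, 7 vs 7] → B does not strictly dominate C (column Z: 7 ≤ 7)
  C vs A: [2 vs 7, 1 vs 5, 7 vs 4] → C does not strictly dominate A (column X: 2 ≤ 7)
  C vs B: [2 vs 7, 1 vs 2, 7 vs 7] → C does not strictly dominate B (column X: 2 ≤ 7)
No single strategy strictly dominates all others → no strictly dominant strategy.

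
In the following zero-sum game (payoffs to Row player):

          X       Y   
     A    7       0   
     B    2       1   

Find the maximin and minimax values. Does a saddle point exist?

Maximin = 1, Minimax = 1, Saddle: True

Work:
Row minimums: [0, 1] → maximin = 1
Column maximums: [7, 1] → minimax = 1
Saddle point exists! Game value = 1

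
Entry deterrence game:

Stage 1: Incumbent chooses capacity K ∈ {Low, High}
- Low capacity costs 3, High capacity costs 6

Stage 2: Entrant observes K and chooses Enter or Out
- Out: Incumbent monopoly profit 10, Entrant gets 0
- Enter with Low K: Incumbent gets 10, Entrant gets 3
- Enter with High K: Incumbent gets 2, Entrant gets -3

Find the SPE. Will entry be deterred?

SPE: (Low, Enter|Low, Out|High); Entry not deterred. Incumbent net profit = 7, Entrant gets 3

Work:
After Low K: Entrant enters (3 > 0)
After High K: Entrant stays out (-3 < 0)
Incumbent: Low → 10−3=7, High → 10−6=4
Incumbent chooses Low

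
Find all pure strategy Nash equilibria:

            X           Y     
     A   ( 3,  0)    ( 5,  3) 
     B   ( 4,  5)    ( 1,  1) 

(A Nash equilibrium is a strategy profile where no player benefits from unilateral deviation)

Nash equilibrium: (A, Y), (B, X)

Work:
Best responses:
  P1 vs X: payoffs [3, 4] → best response B (payoff 4)
  P1 vs Y: payoffs [5, 1] → best response A (payoff 5)
  P2 vs A: payoffs [0, 3] → best response Y (payoff 3)
  P2 vs B: payoffs [5, 1] → best response X (payoff 5)
Mutual best responses: (A,Y), (B,X) → Nash equilibria.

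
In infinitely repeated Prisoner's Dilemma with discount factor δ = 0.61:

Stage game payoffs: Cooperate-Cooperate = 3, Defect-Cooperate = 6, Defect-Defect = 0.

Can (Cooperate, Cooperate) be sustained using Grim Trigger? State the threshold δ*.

δ* = 0.5; since δ = 0.61 ≥ 0.5, cooperation can be sustained

Work:
For Grim Trigger:
Cooperate forever: 3/(1-δ)
Defect then punished: 6 + 0·δ/(1-δ)
Need: 3/(1-δ) ≥ 6 + 0·δ/(1-δ)
Solving: δ ≥ (T-R)/(T-P) = (6-3)/(6-0) = 0.5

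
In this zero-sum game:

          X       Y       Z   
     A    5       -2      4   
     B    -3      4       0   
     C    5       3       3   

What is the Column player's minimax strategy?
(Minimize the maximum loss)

Column should play Y or Z (all achieve the minimum), value = 4

Work:
Column player minimizes Row's maximum payoff:
Column X: max payoff to Row = 5
Column Y: max payoff to Row = 4
Column Z: max payoff to Row = 4
Minimum is 4, achieved by columns Y, Z (tied).
Each of Y or Z is a minimax strategy.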